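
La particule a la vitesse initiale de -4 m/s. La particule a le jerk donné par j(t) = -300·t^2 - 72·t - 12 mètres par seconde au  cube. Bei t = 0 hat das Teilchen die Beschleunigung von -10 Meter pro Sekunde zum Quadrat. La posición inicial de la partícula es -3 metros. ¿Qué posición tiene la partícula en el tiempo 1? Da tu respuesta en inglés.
Starting from jerk j(t) = -300·t^2 - 72·t - 12, we take 3 integrals. Taking ∫j(t)dt and applying a(0) = -10, we find a(t) = -100·t^3 - 36·t^2 - 12·t - 10. Taking ∫a(t)dt and applying v(0) = -4, we find v(t) = -25·t^4 - 12·t^3 - 6·t^2 - 10·t - 4. Taking ∫v(t)dt and applying x(0) = -3, we find x(t) = -5·t^5 - 3·t^4 - 2·t^3 - 5·t^2 - 4·t - 3. We have position x(t) = -5·t^5 - 3·t^4 - 2·t^3 - 5·t^2 - 4·t - 3. Substituting t = 1: x(1) = -22.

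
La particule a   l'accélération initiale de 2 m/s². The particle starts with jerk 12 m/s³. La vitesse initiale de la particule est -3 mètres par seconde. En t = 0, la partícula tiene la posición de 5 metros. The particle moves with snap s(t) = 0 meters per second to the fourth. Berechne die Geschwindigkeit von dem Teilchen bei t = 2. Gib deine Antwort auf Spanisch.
Necesitamos integrar nuestra ecuación del snap s(t) = 0 3 veces. Tomando ∫s(t)dt y aplicando j(0) = 12, encontramos j(t) = 12. La integral de la sacudida es la aceleración. Usando a(0) = 2, obtenemos a(t) = 12·t + 2. Integrando la aceleración y usando la condición inicial v(0) = -3, obtenemos v(t) = 6·t^2 + 2·t - 3. De la ecuación de la velocidad v(t) = 6·t^2 + 2·t - 3, sustituimos t = 2 para obtener v = 25.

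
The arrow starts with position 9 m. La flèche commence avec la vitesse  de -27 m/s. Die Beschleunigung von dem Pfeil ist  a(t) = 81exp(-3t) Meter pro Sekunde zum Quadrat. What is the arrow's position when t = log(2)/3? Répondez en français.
Nous devons intégrer notre équation de l'accélération a(t) = 81·exp(-3·t) 2 fois. En intégrant l'accélération et en utilisant la condition initiale v(0) = -27, nous obtenons v(t) = -27·exp(-3·t). En intégrant la vitesse et en utilisant la condition initiale x(0) = 9, nous obtenons x(t) = 9·exp(-3·t). De l'équation de la position x(t) = 9·exp(-3·t), nous substituons t = log(2)/3 pour obtenir x = 9/2.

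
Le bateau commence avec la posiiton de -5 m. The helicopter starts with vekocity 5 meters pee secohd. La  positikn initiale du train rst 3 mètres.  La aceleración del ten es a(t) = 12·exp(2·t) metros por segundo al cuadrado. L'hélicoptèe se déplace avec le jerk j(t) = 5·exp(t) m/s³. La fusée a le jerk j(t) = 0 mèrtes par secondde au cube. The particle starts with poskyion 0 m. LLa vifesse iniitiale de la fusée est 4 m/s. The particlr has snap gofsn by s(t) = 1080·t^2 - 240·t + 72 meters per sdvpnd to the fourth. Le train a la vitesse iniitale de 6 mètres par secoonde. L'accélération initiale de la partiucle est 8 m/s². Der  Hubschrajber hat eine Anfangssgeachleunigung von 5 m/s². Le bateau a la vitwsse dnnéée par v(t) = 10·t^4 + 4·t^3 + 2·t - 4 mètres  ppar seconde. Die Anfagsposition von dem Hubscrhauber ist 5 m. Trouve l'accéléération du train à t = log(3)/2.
De l'équation de l'accélération a(t) = 12·exp(2·t), nous substituons t = log(3)/2 pour obtenir a = 36.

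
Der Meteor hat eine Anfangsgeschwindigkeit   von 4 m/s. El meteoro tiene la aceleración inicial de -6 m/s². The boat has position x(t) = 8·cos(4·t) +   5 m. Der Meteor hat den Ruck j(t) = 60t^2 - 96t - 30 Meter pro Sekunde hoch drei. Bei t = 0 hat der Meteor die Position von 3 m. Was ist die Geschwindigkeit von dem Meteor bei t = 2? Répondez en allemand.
Wir müssen das Integral unserer Gleichung für den Ruck j(t) = 60·t^2 - 96·t - 30 2-mal finden. Durch Integration von dem Ruck und Verwendung der Anfangsbedingung a(0) = -6, erhalten wir a(t) = 20·t^3 - 48·t^2 - 30·t - 6. Das Integral von der Beschleunigung, mit v(0) = 4, ergibt die Geschwindigkeit: v(t) = 5·t^4 - 16·t^3 - 15·t^2 - 6·t + 4. Mit v(t) = 5·t^4 - 16·t^3 - 15·t^2 - 6·t + 4 und Einsetzen von t = 2, finden wir v = -116.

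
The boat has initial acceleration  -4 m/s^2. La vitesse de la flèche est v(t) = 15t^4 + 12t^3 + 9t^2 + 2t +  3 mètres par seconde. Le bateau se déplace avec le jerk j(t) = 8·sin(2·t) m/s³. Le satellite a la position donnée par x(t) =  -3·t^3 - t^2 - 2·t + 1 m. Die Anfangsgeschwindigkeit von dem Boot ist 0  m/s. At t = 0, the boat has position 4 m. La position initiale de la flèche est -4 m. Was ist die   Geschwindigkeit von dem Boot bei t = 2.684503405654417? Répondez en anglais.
We must find the integral of our jerk equation j(t) = 8·sin(2·t) 2 times. Finding the antiderivative of j(t) and using a(0) = -4: a(t) = -4·cos(2·t). The integral of acceleration is velocity. Using v(0) = 0, we get v(t) = -2·sin(2·t). Using v(t) = -2·sin(2·t) and substituting t = 2.684503405654417, we find v = 1.58412274803509.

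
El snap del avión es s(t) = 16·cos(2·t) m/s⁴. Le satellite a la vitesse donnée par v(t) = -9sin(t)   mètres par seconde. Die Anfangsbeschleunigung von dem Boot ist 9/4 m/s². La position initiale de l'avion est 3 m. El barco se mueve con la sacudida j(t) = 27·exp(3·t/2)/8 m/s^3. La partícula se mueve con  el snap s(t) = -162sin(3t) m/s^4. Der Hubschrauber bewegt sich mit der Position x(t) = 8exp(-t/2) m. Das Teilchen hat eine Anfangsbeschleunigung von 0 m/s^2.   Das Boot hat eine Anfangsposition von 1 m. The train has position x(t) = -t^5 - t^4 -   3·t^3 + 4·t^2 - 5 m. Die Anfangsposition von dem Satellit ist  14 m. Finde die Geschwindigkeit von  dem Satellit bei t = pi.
Wir haben die Geschwindigkeit v(t) = -9·sin(t). Durch Einsetzen von t = pi: v(pi) = 0.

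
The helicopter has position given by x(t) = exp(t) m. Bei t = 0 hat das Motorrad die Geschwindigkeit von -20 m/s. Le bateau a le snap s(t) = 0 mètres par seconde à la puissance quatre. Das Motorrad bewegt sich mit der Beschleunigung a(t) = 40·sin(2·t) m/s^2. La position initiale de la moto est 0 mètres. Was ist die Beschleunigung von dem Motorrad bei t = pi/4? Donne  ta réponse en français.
En utilisant a(t) = 40·sin(2·t) et en substituant t = pi/4, nous trouvons a = 40.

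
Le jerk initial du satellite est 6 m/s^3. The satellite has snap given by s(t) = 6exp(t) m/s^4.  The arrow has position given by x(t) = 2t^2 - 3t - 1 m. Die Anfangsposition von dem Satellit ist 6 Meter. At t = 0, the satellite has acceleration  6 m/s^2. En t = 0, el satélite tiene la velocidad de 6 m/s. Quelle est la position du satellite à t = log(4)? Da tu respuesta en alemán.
Ausgehend von dem Snap s(t) = 6·exp(t), nehmen wir 4 Stammfunktionen. Das Integral von dem Snap, mit j(0) = 6, ergibt den Ruck: j(t) = 6·exp(t). Mit ∫j(t)dt und Anwendung von a(0) = 6, finden wir a(t) = 6·exp(t). Das Integral von der Beschleunigung ist die Geschwindigkeit. Mit v(0) = 6 erhalten wir v(t) = 6·exp(t). Mit ∫v(t)dt und Anwendung von x(0) = 6, finden wir x(t) = 6·exp(t). Mit x(t) = 6·exp(t) und Einsetzen von t = log(4), finden wir x = 24.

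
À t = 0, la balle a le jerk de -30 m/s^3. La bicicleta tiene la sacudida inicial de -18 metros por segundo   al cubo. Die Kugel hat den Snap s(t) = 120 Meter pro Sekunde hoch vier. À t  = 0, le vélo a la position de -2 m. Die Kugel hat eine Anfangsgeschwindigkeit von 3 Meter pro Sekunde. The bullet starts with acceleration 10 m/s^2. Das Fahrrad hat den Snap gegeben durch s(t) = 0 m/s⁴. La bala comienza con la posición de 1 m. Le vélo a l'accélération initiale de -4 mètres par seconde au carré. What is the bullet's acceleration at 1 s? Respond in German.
Wir müssen die Stammfunktion unserer Gleichung für den Snap s(t) = 120 2-mal finden. Die Stammfunktion von dem Snap ist der Ruck. Mit j(0) = -30 erhalten wir j(t) = 120·t - 30. Das Integral von dem Ruck, mit a(0) = 10, ergibt die Beschleunigung: a(t) = 60·t^2 - 30·t + 10. Aus der Gleichung für die Beschleunigung a(t) = 60·t^2 - 30·t + 10, setzen wir t = 1 ein und erhalten a = 40.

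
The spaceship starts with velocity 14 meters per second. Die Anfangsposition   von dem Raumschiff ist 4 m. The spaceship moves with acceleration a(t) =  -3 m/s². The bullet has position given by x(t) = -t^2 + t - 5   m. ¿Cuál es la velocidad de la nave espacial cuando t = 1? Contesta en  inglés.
To find the answer, we compute 1 antiderivative of a(t) = -3. Finding the integral of a(t) and using v(0) = 14: v(t) = 14 - 3·t. We have velocity v(t) = 14 - 3·t. Substituting t = 1: v(1) = 11.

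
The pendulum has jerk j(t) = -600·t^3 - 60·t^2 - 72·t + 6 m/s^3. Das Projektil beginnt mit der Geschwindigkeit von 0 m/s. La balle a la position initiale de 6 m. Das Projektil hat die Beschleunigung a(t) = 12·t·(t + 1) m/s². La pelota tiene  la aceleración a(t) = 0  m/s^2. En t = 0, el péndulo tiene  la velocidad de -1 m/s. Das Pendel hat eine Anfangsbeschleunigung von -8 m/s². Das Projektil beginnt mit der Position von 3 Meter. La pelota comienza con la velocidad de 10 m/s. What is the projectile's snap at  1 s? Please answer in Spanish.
Partiendo de la aceleración a(t) = 12·t·(t + 1), tomamos 2 derivadas. La derivada de la aceleración da la sacudida: j(t) = 24·t + 12. Tomando d/dt de j(t), encontramos s(t) = 24. Tenemos el snap s(t) = 24. Sustituyendo t = 1: s(1) = 24.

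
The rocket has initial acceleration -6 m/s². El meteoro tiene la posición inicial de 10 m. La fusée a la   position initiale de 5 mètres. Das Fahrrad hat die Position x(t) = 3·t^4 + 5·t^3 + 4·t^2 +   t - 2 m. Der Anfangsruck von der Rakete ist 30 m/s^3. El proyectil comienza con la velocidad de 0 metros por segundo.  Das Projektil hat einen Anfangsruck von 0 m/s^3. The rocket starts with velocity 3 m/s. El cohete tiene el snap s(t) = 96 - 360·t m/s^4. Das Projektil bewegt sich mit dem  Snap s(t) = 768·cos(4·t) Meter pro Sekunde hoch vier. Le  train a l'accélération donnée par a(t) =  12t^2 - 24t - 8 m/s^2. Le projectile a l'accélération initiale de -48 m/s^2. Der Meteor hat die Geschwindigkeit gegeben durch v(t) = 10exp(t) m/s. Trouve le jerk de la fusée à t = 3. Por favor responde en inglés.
We must find the integral of our snap equation s(t) = 96 - 360·t 1 time. Taking ∫s(t)dt and applying j(0) = 30, we find j(t) = -180·t^2 + 96·t + 30. Using j(t) = -180·t^2 + 96·t + 30 and substituting t = 3, we find j = -1302.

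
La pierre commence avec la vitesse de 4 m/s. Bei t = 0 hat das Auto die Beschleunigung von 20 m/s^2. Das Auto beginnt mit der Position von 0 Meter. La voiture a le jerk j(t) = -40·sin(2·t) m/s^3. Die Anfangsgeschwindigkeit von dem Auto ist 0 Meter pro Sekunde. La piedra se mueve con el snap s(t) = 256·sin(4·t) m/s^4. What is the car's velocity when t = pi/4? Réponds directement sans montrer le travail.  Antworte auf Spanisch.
La velocidad en t = pi/4 es v = 10.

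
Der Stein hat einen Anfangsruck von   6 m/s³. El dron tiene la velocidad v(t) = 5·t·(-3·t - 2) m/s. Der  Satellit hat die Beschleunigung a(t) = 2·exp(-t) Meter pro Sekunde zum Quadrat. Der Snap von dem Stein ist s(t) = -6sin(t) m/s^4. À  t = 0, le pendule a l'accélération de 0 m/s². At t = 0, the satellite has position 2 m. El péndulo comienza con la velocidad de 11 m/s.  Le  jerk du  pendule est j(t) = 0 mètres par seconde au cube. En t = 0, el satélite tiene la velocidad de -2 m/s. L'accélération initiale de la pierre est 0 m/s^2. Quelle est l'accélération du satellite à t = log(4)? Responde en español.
De la ecuación de la aceleración a(t) = 2·exp(-t), sustituimos t = log(4) para obtener a = 1/2.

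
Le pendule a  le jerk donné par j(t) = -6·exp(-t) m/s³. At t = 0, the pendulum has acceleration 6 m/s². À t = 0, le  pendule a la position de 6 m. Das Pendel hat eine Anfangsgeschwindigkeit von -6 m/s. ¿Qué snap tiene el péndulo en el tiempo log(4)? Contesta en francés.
En partant du jerk j(t) = -6·exp(-t), nous prenons 1 dérivée. La dérivée du jerk donne le snap: s(t) = 6·exp(-t). En utilisant s(t) = 6·exp(-t) et en substituant t = log(4), nous trouvons s = 3/2.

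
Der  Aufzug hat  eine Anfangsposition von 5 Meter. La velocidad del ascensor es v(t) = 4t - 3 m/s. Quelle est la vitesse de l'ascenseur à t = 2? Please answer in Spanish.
De la ecuación de la velocidad v(t) = 4·t - 3, sustituimos t = 2 para obtener v = 5.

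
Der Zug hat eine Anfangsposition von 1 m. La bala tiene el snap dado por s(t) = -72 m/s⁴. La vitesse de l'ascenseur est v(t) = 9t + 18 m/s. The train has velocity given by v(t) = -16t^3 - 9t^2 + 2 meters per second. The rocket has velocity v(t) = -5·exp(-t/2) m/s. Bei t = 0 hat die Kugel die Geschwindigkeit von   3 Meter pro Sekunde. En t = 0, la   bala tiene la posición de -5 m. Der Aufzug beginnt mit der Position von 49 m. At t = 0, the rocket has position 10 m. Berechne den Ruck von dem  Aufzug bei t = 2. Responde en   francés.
En partant de la vitesse v(t) = 9·t + 18, nous prenons 2 dérivées. En prenant d/dt de v(t), nous trouvons a(t) = 9. La dérivée de l'accélération donne le jerk: j(t) = 0. Nous avons le jerk j(t) = 0. En substituant t = 2: j(2) = 0.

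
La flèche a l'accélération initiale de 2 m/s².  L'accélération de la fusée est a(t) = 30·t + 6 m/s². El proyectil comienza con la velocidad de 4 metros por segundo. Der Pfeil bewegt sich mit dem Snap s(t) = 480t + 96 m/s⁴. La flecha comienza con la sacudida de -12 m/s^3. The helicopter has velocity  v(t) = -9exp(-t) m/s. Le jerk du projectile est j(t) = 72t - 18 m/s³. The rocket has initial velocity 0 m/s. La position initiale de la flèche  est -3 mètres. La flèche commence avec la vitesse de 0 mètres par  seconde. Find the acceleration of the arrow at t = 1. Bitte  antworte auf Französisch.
Nous devons intégrer notre équation du snap s(t) = 480·t + 96 2 fois. En intégrant le snap et en utilisant la condition initiale j(0) = -12, nous obtenons j(t) = 240·t^2 + 96·t - 12. En intégrant le jerk et en utilisant la condition initiale a(0) = 2, nous obtenons a(t) = 80·t^3 + 48·t^2 - 12·t + 2. Nous avons l'accélération a(t) = 80·t^3 + 48·t^2 - 12·t + 2. En substituant t = 1: a(1) = 118.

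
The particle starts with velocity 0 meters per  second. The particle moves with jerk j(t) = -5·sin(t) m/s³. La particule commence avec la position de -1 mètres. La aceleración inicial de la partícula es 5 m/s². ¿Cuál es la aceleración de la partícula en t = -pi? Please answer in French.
Nous devons intégrer notre équation du jerk j(t) = -5·sin(t) 1 fois. En prenant ∫j(t)dt et en appliquant a(0) = 5, nous trouvons a(t) = 5·cos(t). Nous avons l'accélération a(t) = 5·cos(t). En substituant t = -pi: a(-pi) = -5.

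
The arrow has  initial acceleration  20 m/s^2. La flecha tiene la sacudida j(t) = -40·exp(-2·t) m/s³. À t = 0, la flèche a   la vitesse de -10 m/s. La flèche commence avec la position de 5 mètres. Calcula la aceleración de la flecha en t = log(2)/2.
Necesitamos integrar nuestra ecuación de la sacudida j(t) = -40·exp(-2·t) 1 vez. La antiderivada de la sacudida, con a(0) = 20, da la aceleración: a(t) = 20·exp(-2·t). Usando a(t) = 20·exp(-2·t) y sustituyendo t = log(2)/2, encontramos a = 10.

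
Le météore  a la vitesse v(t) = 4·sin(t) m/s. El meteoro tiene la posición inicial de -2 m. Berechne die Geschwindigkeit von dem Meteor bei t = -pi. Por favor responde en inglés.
We have velocity v(t) = 4·sin(t). Substituting t = -pi: v(-pi) = 0.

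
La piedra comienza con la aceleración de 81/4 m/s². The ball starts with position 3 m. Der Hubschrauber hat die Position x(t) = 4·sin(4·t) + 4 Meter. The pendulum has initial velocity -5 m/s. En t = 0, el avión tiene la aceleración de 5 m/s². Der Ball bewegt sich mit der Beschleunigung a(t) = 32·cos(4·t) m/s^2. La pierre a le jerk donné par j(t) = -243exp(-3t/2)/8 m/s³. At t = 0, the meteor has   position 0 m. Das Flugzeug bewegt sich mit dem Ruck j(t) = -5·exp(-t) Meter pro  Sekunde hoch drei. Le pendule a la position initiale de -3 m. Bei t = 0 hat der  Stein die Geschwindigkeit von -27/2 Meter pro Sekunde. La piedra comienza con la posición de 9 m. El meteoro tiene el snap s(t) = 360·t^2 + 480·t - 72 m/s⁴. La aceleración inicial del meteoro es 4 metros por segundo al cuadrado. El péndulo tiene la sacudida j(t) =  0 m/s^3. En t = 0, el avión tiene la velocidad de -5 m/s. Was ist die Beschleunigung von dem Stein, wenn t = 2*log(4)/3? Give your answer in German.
Um dies zu lösen, müssen wir 1 Stammfunktion unserer Gleichung für den Ruck j(t) = -243·exp(-3·t/2)/8 finden. Mit ∫j(t)dt und Anwendung von a(0) = 81/4, finden wir a(t) = 81·exp(-3·t/2)/4. Aus der Gleichung für die Beschleunigung a(t) = 81·exp(-3·t/2)/4, setzen wir t = 2*log(4)/3 ein und erhalten a = 81/16.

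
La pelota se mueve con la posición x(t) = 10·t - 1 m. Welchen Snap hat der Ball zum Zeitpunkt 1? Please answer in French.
Pour résoudre ceci, nous devons prendre 4 dérivées de notre équation de la position x(t) = 10·t - 1. En dérivant la position, nous obtenons la vitesse: v(t) = 10. La dérivée de la vitesse donne l'accélération: a(t) = 0. En dérivant l'accélération, nous obtenons le jerk: j(t) = 0. En dérivant le jerk, nous obtenons le snap: s(t) = 0. De l'équation du snap s(t) = 0, nous substituons t = 1 pour obtenir s = 0.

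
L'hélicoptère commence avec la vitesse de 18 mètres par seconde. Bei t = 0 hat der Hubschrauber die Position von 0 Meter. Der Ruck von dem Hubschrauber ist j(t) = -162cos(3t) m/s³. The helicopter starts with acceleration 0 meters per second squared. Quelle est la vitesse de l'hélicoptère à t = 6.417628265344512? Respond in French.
Pour résoudre ceci, nous devons prendre 2 primitives de notre équation du jerk j(t) = -162·cos(3·t). L'intégrale du jerk, avec a(0) = 0, donne l'accélération: a(t) = -54·sin(3·t). En prenant ∫a(t)dt et en appliquant v(0) = 18, nous trouvons v(t) = 18·cos(3·t). En utilisant v(t) = 18·cos(3·t) et en substituant t = 6.417628265344512, nous trouvons v = 16.5556722292044.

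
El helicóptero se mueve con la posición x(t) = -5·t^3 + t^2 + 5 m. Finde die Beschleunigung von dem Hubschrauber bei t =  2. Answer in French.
Pour résoudre ceci, nous devons prendre 2 dérivées de notre équation de la position x(t) = -5·t^3 + t^2 + 5. En prenant d/dt de x(t), nous trouvons v(t) = -15·t^2 + 2·t. En dérivant la vitesse, nous obtenons l'accélération: a(t) = 2 - 30·t. En utilisant a(t) = 2 - 30·t et en substituant t = 2, nous trouvons a = -58.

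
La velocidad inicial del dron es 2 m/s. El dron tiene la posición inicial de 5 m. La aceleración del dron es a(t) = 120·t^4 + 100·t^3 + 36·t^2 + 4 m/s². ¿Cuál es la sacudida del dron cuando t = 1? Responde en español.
Para resolver esto, necesitamos tomar 1 derivada de nuestra ecuación de la aceleración a(t) = 120·t^4 + 100·t^3 + 36·t^2 + 4. Tomando d/dt de a(t), encontramos j(t) = 480·t^3 + 300·t^2 + 72·t. Tenemos la sacudida j(t) = 480·t^3 + 300·t^2 + 72·t. Sustituyendo t = 1: j(1) = 852.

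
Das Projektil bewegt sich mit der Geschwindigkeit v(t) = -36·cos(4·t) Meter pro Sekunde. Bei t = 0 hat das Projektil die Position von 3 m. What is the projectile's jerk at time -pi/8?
To solve this, we need to take 2 derivatives of our velocity equation v(t) = -36·cos(4·t). The derivative of velocity gives acceleration: a(t) = 144·sin(4·t). Taking d/dt of a(t), we find j(t) = 576·cos(4·t). We have jerk j(t) = 576·cos(4·t). Substituting t = -pi/8: j(-pi/8) = 0.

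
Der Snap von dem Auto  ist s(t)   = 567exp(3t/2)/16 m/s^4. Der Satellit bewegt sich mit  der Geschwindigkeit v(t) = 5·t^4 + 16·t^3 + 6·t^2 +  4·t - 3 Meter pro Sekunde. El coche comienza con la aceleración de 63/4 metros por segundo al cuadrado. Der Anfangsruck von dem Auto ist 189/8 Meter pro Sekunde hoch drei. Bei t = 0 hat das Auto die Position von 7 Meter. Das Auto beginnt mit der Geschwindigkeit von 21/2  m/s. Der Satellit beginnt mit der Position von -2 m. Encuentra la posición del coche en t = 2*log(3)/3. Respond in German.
Wir müssen unsere Gleichung für den Snap s(t) = 567·exp(3·t/2)/16 4-mal integrieren. Durch Integration von dem Snap und Verwendung der Anfangsbedingung j(0) = 189/8, erhalten wir j(t) = 189·exp(3·t/2)/8. Durch Integration von dem Ruck und Verwendung der Anfangsbedingung a(0) = 63/4, erhalten wir a(t) = 63·exp(3·t/2)/4. Mit ∫a(t)dt und Anwendung von v(0) = 21/2, finden wir v(t) = 21·exp(3·t/2)/2. Mit ∫v(t)dt und Anwendung von x(0) = 7, finden wir x(t) = 7·exp(3·t/2). Aus der Gleichung für die Position x(t) = 7·exp(3·t/2), setzen wir t = 2*log(3)/3 ein und erhalten x = 21.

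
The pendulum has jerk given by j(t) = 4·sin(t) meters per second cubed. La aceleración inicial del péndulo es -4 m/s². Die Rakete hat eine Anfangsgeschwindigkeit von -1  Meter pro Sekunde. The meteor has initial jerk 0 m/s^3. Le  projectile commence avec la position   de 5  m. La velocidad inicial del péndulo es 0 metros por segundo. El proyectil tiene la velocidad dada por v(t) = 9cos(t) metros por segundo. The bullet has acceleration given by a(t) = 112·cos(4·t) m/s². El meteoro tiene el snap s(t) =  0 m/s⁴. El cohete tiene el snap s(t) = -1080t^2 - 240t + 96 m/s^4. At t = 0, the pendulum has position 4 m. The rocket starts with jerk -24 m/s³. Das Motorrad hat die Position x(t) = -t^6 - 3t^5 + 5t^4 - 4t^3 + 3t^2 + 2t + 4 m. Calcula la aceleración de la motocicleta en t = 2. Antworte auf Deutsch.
Um dies zu lösen, müssen wir 2 Ableitungen unserer Gleichung für die Position x(t) = -t^6 - 3·t^5 + 5·t^4 - 4·t^3 + 3·t^2 + 2·t + 4 nehmen. Die Ableitung von der Position ergibt die Geschwindigkeit: v(t) = -6·t^5 - 15·t^4 + 20·t^3 - 12·t^2 + 6·t + 2. Durch Ableiten von der Geschwindigkeit erhalten wir die Beschleunigung: a(t) = -30·t^4 - 60·t^3 + 60·t^2 - 24·t + 6. Mit a(t) = -30·t^4 - 60·t^3 + 60·t^2 - 24·t + 6 und Einsetzen von t = 2, finden wir a = -762.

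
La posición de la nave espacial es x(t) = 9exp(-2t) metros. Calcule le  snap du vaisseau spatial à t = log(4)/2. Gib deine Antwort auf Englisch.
We must differentiate our position equation x(t) = 9·exp(-2·t) 4 times. The derivative of position gives velocity: v(t) = -18·exp(-2·t). Differentiating velocity, we get acceleration: a(t) = 36·exp(-2·t). Taking d/dt of a(t), we find j(t) = -72·exp(-2·t). Differentiating jerk, we get snap: s(t) = 144·exp(-2·t). From the given snap equation s(t) = 144·exp(-2·t), we substitute t = log(4)/2 to get s = 36.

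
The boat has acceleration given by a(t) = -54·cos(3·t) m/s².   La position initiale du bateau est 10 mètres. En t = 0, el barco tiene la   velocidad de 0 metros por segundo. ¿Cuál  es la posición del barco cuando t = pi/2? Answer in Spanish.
Para resolver esto, necesitamos tomar 2 integrales de nuestra ecuación de la aceleración a(t) = -54·cos(3·t). Integrando la aceleración y usando la condición inicial v(0) = 0, obtenemos v(t) = -18·sin(3·t). Tomando ∫v(t)dt y aplicando x(0) = 10, encontramos x(t) = 6·cos(3·t) + 4. De la ecuación de la posición x(t) = 6·cos(3·t) + 4, sustituimos t = pi/2 para obtener x = 4.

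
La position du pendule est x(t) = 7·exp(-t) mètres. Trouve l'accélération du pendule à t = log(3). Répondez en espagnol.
Partiendo de la posición x(t) = 7·exp(-t), tomamos 2 derivadas. La derivada de la posición da la velocidad: v(t) = -7·exp(-t). La derivada de la velocidad da la aceleración: a(t) = 7·exp(-t). Usando a(t) = 7·exp(-t) y sustituyendo t = log(3), encontramos a = 7/3.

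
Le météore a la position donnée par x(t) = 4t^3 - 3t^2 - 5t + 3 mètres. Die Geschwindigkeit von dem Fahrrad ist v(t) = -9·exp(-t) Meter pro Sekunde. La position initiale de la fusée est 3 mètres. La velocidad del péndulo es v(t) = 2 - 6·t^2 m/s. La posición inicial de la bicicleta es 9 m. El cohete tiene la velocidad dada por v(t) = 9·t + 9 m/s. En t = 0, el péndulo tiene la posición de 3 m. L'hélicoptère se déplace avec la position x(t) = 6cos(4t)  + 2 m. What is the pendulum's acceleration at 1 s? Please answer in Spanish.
Debemos derivar nuestra ecuación de la velocidad v(t) = 2 - 6·t^2 1 vez. Derivando la velocidad, obtenemos la aceleración: a(t) = -12·t. De la ecuación de la aceleración a(t) = -12·t, sustituimos t = 1 para obtener a = -12.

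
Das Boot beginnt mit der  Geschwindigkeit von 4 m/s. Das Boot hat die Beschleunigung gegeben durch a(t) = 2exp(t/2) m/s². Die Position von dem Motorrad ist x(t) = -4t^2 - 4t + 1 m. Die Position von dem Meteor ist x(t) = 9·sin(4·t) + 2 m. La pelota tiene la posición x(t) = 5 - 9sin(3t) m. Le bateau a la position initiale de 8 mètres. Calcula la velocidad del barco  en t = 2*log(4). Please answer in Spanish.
Debemos encontrar la integral de nuestra ecuación de la aceleración a(t) = 2·exp(t/2) 1 vez. Integrando la aceleración y usando la condición inicial v(0) = 4, obtenemos v(t) = 4·exp(t/2). Tenemos la velocidad v(t) = 4·exp(t/2). Sustituyendo t = 2*log(4): v(2*log(4)) = 16.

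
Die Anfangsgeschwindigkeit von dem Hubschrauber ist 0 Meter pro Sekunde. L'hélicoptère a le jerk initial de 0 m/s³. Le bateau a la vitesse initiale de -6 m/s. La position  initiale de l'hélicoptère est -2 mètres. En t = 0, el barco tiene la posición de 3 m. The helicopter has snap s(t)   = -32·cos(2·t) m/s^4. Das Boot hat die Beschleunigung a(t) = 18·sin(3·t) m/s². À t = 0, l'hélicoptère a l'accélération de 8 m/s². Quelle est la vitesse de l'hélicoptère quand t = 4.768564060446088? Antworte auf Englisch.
To solve this, we need to take 3 integrals of our snap equation s(t) = -32·cos(2·t). The antiderivative of snap, with j(0) = 0, gives jerk: j(t) = -16·sin(2·t). Taking ∫j(t)dt and applying a(0) = 8, we find a(t) = 8·cos(2·t). The integral of acceleration is velocity. Using v(0) = 0, we get v(t) = 4·sin(2·t). From the given velocity equation v(t) = 4·sin(2·t), we substitute t = 4.768564060446088 to get v = -0.448455806022215.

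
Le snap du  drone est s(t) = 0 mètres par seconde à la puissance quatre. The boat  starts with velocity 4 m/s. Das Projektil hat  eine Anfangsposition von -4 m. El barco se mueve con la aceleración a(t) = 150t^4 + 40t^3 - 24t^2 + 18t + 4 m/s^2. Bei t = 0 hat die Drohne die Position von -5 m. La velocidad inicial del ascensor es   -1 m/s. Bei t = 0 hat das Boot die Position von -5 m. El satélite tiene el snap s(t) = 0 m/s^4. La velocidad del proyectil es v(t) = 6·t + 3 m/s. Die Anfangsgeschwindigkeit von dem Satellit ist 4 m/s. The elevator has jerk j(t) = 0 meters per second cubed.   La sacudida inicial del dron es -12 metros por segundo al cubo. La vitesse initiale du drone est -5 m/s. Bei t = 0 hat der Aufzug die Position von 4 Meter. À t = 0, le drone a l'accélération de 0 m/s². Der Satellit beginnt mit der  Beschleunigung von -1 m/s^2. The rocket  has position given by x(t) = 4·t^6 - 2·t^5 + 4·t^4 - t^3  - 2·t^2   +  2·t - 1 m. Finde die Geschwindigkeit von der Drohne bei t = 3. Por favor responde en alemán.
Wir müssen unsere Gleichung für den Snap s(t) = 0 3-mal integrieren. Mit ∫s(t)dt und Anwendung von j(0) = -12, finden wir j(t) = -12. Durch Integration von dem Ruck und Verwendung der Anfangsbedingung a(0) = 0, erhalten wir a(t) = -12·t. Die Stammfunktion von der Beschleunigung ist die Geschwindigkeit. Mit v(0) = -5 erhalten wir v(t) = -6·t^2 - 5. Wir haben die Geschwindigkeit v(t) = -6·t^2 - 5. Durch Einsetzen von t = 3: v(3) = -59.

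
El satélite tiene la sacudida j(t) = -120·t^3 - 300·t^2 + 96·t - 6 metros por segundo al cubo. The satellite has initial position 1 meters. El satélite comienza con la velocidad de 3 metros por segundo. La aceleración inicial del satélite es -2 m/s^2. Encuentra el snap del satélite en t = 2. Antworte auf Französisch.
Pour résoudre ceci, nous devons prendre 1 dérivée de notre équation du jerk j(t) = -120·t^3 - 300·t^2 + 96·t - 6. La dérivée du jerk donne le snap: s(t) = -360·t^2 - 600·t + 96. En utilisant s(t) = -360·t^2 - 600·t + 96 et en substituant t = 2, nous trouvons s = -2544.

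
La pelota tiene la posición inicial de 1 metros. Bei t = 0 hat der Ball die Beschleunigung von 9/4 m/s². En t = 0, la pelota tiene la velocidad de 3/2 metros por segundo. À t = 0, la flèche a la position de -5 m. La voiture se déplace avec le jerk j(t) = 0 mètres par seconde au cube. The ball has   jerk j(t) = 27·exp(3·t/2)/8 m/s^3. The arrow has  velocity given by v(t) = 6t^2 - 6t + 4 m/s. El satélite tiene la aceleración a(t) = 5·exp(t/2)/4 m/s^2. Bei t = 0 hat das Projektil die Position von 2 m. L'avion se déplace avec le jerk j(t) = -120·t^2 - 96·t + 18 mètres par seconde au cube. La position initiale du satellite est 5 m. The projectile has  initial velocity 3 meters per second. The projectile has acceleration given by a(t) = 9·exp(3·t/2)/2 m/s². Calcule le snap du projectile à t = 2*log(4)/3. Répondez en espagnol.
Para resolver esto, necesitamos tomar 2 derivadas de nuestra ecuación de la aceleración a(t) = 9·exp(3·t/2)/2. Tomando d/dt de a(t), encontramos j(t) = 27·exp(3·t/2)/4. La derivada de la sacudida da el snap: s(t) = 81·exp(3·t/2)/8. Usando s(t) = 81·exp(3·t/2)/8 y sustituyendo t = 2*log(4)/3, encontramos s = 81/2.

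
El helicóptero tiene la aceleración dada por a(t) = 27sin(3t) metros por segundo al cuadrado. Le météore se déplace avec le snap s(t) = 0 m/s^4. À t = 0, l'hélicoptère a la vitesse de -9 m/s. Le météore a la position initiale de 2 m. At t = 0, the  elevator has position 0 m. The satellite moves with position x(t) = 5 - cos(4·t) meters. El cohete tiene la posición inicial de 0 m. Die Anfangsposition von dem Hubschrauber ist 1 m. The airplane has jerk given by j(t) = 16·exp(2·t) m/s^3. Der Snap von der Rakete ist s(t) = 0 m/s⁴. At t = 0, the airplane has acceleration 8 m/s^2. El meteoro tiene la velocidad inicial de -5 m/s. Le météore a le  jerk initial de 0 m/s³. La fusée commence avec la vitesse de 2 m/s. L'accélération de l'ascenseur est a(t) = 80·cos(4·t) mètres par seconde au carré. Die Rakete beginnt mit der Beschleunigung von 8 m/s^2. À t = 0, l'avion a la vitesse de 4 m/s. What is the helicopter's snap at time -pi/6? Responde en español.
Debemos derivar nuestra ecuación de la aceleración a(t) = 27·sin(3·t) 2 veces. Tomando d/dt de a(t), encontramos j(t) = 81·cos(3·t). Derivando la sacudida, obtenemos el snap: s(t) = -243·sin(3·t). Usando s(t) = -243·sin(3·t) y sustituyendo t = -pi/6, encontramos s = 243.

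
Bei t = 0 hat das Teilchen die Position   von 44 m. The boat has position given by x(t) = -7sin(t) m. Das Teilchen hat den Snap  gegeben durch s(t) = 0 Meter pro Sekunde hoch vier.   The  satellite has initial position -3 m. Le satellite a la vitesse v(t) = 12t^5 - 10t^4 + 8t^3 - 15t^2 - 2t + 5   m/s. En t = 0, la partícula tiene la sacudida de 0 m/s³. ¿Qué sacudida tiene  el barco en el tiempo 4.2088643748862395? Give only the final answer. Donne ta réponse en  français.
À t = 4.2088643748862395, j = -3.37760980628193.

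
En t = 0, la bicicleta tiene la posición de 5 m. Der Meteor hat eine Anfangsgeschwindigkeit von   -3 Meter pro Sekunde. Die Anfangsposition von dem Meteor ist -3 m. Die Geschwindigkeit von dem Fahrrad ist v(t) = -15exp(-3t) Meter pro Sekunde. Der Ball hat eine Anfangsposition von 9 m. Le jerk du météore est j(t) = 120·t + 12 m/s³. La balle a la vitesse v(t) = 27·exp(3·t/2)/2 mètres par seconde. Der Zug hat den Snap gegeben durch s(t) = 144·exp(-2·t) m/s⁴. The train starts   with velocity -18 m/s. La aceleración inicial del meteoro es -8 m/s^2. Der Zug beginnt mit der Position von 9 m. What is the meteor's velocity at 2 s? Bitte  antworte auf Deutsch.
Ausgehend von dem Ruck j(t) = 120·t + 12, nehmen wir 2 Stammfunktionen. Das Integral von dem Ruck ist die Beschleunigung. Mit a(0) = -8 erhalten wir a(t) = 60·t^2 + 12·t - 8. Durch Integration von der Beschleunigung und Verwendung der Anfangsbedingung v(0) = -3, erhalten wir v(t) = 20·t^3 + 6·t^2 - 8·t - 3. Mit v(t) = 20·t^3 + 6·t^2 - 8·t - 3 und Einsetzen von t = 2, finden wir v = 165.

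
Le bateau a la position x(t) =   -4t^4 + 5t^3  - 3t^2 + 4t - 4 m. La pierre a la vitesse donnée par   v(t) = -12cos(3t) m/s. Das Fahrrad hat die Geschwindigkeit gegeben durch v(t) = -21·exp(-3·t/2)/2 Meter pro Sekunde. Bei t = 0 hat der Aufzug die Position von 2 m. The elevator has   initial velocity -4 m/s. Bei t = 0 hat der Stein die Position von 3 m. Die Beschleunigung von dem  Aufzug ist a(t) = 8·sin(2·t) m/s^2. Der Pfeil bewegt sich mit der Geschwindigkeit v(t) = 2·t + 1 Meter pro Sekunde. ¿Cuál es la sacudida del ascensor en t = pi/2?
Para resolver esto, necesitamos tomar 1 derivada de nuestra ecuación de la aceleración a(t) = 8·sin(2·t). La derivada de la aceleración da la sacudida: j(t) = 16·cos(2·t). Usando j(t) = 16·cos(2·t) y sustituyendo t = pi/2, encontramos j = -16.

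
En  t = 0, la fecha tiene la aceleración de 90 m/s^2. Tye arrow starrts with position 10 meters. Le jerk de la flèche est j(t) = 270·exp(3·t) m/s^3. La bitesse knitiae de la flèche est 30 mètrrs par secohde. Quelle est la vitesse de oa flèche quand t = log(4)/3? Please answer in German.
Ausgehend von dem Ruck j(t) = 270·exp(3·t), nehmen wir 2 Integrale. Mit ∫j(t)dt und Anwendung von a(0) = 90, finden wir a(t) = 90·exp(3·t). Durch Integration von der Beschleunigung und Verwendung der Anfangsbedingung v(0) = 30, erhalten wir v(t) = 30·exp(3·t). Mit v(t) = 30·exp(3·t) und Einsetzen von t = log(4)/3, finden wir v = 120.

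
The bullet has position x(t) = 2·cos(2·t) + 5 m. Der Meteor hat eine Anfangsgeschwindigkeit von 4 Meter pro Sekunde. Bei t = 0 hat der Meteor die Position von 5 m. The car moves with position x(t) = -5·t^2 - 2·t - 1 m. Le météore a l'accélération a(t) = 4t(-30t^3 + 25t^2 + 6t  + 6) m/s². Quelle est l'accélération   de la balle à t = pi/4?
Nous devons dériver notre équation de la position x(t) = 2·cos(2·t) + 5 2 fois. La dérivée de la position donne la vitesse: v(t) = -4·sin(2·t). La dérivée de la vitesse donne l'accélération: a(t) = -8·cos(2·t). En utilisant a(t) = -8·cos(2·t) et en substituant t = pi/4, nous trouvons a = 0.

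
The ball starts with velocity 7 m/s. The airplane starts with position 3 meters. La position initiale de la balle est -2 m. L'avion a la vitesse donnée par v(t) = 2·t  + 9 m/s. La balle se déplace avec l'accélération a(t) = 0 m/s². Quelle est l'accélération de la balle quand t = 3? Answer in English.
From the given acceleration equation a(t) = 0, we substitute t = 3 to get a = 0.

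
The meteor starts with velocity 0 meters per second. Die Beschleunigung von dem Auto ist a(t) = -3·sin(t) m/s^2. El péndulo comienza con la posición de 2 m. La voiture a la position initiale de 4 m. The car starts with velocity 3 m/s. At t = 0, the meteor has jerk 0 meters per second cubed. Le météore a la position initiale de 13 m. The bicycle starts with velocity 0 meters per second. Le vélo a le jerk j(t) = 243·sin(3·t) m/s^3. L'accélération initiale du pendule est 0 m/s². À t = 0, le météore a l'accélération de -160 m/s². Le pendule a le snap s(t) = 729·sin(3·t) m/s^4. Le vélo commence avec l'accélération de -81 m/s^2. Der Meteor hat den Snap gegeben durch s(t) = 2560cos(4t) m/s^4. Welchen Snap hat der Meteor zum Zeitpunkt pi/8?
Mit s(t) = 2560·cos(4·t) und Einsetzen von t = pi/8, finden wir s = 0.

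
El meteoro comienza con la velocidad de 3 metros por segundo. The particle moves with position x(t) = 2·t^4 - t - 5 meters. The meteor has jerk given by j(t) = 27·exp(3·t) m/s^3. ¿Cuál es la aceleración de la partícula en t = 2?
Debemos derivar nuestra ecuación de la posición x(t) = 2·t^4 - t - 5 2 veces. Tomando d/dt de x(t), encontramos v(t) = 8·t^3 - 1. Derivando la velocidad, obtenemos la aceleración: a(t) = 24·t^2. De la ecuación de la aceleración a(t) = 24·t^2, sustituimos t = 2 para obtener a = 96.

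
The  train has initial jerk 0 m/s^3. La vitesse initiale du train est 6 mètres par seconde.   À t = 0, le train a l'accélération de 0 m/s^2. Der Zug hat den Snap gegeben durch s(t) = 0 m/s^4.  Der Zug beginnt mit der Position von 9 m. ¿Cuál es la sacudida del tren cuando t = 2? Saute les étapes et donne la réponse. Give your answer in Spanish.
En t = 2, j = 0.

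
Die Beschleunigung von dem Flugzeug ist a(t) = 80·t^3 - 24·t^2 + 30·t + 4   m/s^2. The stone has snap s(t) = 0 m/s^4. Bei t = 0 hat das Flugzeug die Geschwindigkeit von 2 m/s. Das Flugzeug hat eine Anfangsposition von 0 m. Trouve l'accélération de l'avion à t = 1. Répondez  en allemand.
Mit a(t) = 80·t^3 - 24·t^2 + 30·t + 4 und Einsetzen von t = 1, finden wir a = 90.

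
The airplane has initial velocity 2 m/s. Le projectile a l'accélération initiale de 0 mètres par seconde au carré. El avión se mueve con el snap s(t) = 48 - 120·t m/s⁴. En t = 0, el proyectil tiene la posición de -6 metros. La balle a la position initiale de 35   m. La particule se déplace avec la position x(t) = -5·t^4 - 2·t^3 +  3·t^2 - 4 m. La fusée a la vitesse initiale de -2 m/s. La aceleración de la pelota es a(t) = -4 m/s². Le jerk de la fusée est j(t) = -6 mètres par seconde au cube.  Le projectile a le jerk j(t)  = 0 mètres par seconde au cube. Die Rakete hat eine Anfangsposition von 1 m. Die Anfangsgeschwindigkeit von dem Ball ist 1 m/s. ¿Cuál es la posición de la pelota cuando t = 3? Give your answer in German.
Wir müssen das Integral unserer Gleichung für die Beschleunigung a(t) = -4 2-mal finden. Mit ∫a(t)dt und Anwendung von v(0) = 1, finden wir v(t) = 1 - 4·t. Die Stammfunktion von der Geschwindigkeit, mit x(0) = 35, ergibt die Position: x(t) = -2·t^2 + t + 35. Mit x(t) = -2·t^2 + t + 35 und Einsetzen von t = 3, finden wir x = 20.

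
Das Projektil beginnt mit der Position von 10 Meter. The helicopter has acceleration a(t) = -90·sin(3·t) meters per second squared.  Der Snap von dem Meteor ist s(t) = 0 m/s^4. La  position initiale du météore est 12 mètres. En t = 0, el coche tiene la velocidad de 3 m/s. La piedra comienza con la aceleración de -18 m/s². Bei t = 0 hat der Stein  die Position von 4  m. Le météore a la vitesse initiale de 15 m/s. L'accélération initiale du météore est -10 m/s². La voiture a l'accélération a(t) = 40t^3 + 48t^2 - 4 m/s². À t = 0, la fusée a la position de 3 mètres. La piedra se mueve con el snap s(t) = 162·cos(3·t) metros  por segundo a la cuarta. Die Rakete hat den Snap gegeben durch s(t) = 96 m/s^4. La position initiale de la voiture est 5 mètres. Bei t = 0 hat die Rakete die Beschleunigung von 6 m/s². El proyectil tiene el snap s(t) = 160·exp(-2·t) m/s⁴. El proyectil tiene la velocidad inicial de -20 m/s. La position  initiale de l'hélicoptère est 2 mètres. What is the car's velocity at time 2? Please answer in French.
Nous devons intégrer notre équation de l'accélération a(t) = 40·t^3 + 48·t^2 - 4 1 fois. La primitive de l'accélération est la vitesse. En utilisant v(0) = 3, nous obtenons v(t) = 10·t^4 + 16·t^3 - 4·t + 3. Nous avons la vitesse v(t) = 10·t^4 + 16·t^3 - 4·t + 3. En substituant t = 2: v(2) = 283.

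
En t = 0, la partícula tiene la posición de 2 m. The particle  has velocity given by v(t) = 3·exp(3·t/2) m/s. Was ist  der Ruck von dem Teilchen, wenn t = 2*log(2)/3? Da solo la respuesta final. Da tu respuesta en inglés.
The jerk at t = 2*log(2)/3 is j = 27/2.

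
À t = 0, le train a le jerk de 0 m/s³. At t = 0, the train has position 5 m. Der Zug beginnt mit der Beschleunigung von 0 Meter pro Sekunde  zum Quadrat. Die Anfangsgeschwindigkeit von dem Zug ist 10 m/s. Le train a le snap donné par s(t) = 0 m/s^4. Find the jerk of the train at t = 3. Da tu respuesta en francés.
Nous devons intégrer notre équation du snap s(t) = 0 1 fois. En prenant ∫s(t)dt et en appliquant j(0) = 0, nous trouvons j(t) = 0. Nous avons le jerk j(t) = 0. En substituant t = 3: j(3) = 0.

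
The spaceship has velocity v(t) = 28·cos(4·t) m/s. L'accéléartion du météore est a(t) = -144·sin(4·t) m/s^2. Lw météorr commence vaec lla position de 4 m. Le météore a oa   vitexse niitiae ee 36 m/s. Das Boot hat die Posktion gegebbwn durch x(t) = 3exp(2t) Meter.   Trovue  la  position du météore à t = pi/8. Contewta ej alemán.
Wir müssen unsere Gleichung für die Beschleunigung a(t) = -144·sin(4·t) 2-mal integrieren. Die Stammfunktion von der Beschleunigung, mit v(0) = 36, ergibt die Geschwindigkeit: v(t) = 36·cos(4·t). Die Stammfunktion von der Geschwindigkeit, mit x(0) = 4, ergibt die Position: x(t) = 9·sin(4·t) + 4. Wir haben die Position x(t) = 9·sin(4·t) + 4. Durch Einsetzen von t = pi/8: x(pi/8) = 13.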